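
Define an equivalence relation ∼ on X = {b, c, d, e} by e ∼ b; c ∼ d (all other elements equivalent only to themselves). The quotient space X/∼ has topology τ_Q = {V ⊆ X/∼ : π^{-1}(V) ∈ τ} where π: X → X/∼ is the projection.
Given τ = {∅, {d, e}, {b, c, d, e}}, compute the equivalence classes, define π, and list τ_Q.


X/∼ = {[b=e], [c=d]}; |τ_Q| = 2.

Equivalence classes: [b=e], [c=d].
Quotient map π: X → X/∼ sends b ↦ [b=e], c ↦ [c=d], d ↦ [c=d], e ↦ [b=e].
For each subset V ⊆ X/∼, compute π^{-1}(V) ⊆ X and check whether π^{-1}(V) ∈ τ. V is open in τ_Q iff π^{-1}(V) ∈ τ.
  V = {}: π^{-1}(V) = ∅ ∈ τ ✓.
  V = {[b=e]}: π^{-1}(V) = {b, e} ∉ τ ✗.
  V = {[c=d]}: π^{-1}(V) = {c, d} ∉ τ ✗.
  V = {[b=e], [c=d]}: π^{-1}(V) = {b, c, d, e} ∈ τ ✓.
Open sets in the quotient: τ_Q = {{}, {[b=e], [c=d]}} (2 elements).


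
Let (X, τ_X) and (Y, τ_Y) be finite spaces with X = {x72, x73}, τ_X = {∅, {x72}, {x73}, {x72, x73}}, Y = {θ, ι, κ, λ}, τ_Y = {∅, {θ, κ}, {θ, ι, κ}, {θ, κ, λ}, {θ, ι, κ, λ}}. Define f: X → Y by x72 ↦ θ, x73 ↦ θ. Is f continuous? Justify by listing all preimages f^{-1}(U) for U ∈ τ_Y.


f IS continuous.

Compute f^{-1}(U) for each U ∈ τ_Y:
  U = ∅: f^{-1}(U) = ∅ ∈ τ_X ✓.
  U = {θ, κ}: f^{-1}(U) = {x72, x73} ∈ τ_X ✓.
  U = {θ, ι, κ}: f^{-1}(U) = {x72, x73} ∈ τ_X ✓.
  U = {θ, κ, λ}: f^{-1}(U) = {x72, x73} ∈ τ_X ✓.
  U = {θ, ι, κ, λ}: f^{-1}(U) = {x72, x73} ∈ τ_X ✓.
Every preimage lies in τ_X, so f IS continuous.


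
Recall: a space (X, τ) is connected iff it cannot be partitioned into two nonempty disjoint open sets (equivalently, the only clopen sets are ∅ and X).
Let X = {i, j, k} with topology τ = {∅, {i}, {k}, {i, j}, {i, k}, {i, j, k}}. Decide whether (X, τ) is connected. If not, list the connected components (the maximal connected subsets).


(X, τ) is disconnected; components = [{k}, {i, j}].

Find clopen sets (U ∈ τ with X ∖ U ∈ τ):
  U = ∅, X ∖ U = {i, j, k} — both open, so U is clopen.
  U = {k}, X ∖ U = {i, j} — both open, so U is clopen.
  U = {i, j}, X ∖ U = {k} — both open, so U is clopen.
  U = {i, j, k}, X ∖ U = ∅ — both open, so U is clopen.
Nontrivial clopen(s) exist: e.g. {i, j}. So (X, τ) is disconnected.
Compute connected components by grouping points that agree on all clopens:
  component: {k}
  component: {i, j}


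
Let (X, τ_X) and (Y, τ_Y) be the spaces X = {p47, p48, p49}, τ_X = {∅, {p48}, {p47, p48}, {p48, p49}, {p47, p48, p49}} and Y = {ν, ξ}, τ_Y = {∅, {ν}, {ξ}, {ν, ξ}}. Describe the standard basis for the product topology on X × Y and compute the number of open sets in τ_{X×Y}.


Basis B = {∅ × ∅, {p48} × {ν}, {p48} × {ξ}, {p47, p48} × {ν}, {p47, p48} × {ξ}, {p48} × {ν, ξ}, {p48, p49} × {ν}, {p48, p49} × {ξ}, {p47, p48, p49} × {ν}, {p47, p48, p49} × {ξ}, {p47, p48} × {ν, ξ}, {p48, p49} × {ν, ξ}, {p47, p48, p49} × {ν, ξ}}; |τ_{X×Y}| = 25.

Enumerate products U × V with U ∈ τ_X, V ∈ τ_Y (deduplicated):
  ∅ × ∅ = {} (∅)
  {p48} × {ν} = {(p48,ν)}
  {p48} × {ξ} = {(p48,ξ)}
  {p47, p48} × {ν} = {(p47,ν), (p48,ν)}
  {p47, p48} × {ξ} = {(p47,ξ), (p48,ξ)}
  {p48} × {ν, ξ} = {(p48,ν), (p48,ξ)}
  {p48, p49} × {ν} = {(p48,ν), (p49,ν)}
  {p48, p49} × {ξ} = {(p48,ξ), (p49,ξ)}
  {p47, p48, p49} × {ν} = {(p47,ν), (p48,ν), (p49,ν)}
  {p47, p48, p49} × {ξ} = {(p47,ξ), (p48,ξ), (p49,ξ)}
  {p47, p48} × {ν, ξ} = {(p47,ν), (p47,ξ), (p48,ν), (p48,ξ)}
  {p48, p49} × {ν, ξ} = {(p48,ν), (p48,ξ), (p49,ν), (p49,ξ)}
  {p47, p48, p49} × {ν, ξ} = {(p47,ν), (p47,ξ), (p48,ν), (p48,ξ), (p49,ν), (p49,ξ)}
These 13 distinct sets form the basis B.
Close under arbitrary unions to get τ_{X×Y}; counting gives |τ_{X×Y}| = 25.


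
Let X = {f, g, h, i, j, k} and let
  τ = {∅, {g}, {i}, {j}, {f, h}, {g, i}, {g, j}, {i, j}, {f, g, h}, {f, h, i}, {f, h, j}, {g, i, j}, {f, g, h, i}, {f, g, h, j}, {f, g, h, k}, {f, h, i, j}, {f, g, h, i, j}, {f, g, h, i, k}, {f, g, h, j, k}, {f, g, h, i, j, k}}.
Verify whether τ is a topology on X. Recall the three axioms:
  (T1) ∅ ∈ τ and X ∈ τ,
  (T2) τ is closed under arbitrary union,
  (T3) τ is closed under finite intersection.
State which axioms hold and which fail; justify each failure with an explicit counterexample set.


τ IS a topology on X.

Axiom (T1): ∅ ∈ τ? Yes; X ∈ τ? Yes.
Axiom (T2/T3): check pairwise unions and intersections of members of τ.
All pairwise intersections and unions checked — each lies in τ. Therefore τ satisfies (T1), (T2), (T3): it IS a topology on X.


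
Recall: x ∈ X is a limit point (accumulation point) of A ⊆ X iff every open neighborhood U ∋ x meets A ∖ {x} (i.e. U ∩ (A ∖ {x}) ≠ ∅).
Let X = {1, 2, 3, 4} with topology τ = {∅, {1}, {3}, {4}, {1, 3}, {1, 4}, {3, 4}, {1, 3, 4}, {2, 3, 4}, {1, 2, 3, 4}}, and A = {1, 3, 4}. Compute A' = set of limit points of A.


A' = {2}

For each x ∈ X, list the open sets U ∈ τ with x ∈ U, then check whether U ∩ (A ∖ {x}) ≠ ∅ for every such U.
  x = 1: open {1} ∋ x has {1} ∩ (A ∖ {1}) = ∅, so x is NOT a limit point.
  x = 2: opens ∋ x are {2, 3, 4}, {1, 2, 3, 4}; each meets A ∖ {2}, so x IS a limit point.
  x = 3: open {3} ∋ x has {3} ∩ (A ∖ {3}) = ∅, so x is NOT a limit point.
  x = 4: open {4} ∋ x has {4} ∩ (A ∖ {4}) = ∅, so x is NOT a limit point.
Collecting: A' = {2}.


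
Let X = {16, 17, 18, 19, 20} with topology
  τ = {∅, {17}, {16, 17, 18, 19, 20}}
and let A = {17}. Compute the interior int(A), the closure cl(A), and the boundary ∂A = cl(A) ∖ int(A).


int(A) = {17}, cl(A) = {16, 17, 18, 19, 20}, ∂A = {16, 18, 19, 20}.

Closed sets in (X, τ) are complements of opens:
  closed(X, τ) = {∅, {16, 18, 19, 20}, {16, 17, 18, 19, 20}}.
int(A) = ⋃ {U ∈ τ : U ⊆ A}. Opens contained in A: ∅, {17}.
Taking the union of these: int(A) = {17}.
cl(A) = ⋂ {C closed : A ⊆ C}. Closed sets containing A: {16, 17, 18, 19, 20}.
Intersecting these: cl(A) = {16, 17, 18, 19, 20}.
∂A = cl(A) ∖ int(A) = {16, 17, 18, 19, 20} ∖ {17} = {16, 18, 19, 20}.


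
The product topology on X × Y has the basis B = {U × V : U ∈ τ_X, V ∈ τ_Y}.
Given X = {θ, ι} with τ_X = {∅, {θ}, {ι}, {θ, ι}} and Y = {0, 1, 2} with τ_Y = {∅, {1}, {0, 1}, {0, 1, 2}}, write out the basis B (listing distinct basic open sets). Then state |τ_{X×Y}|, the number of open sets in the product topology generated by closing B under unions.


Basis B = {∅ × ∅, {θ} × {1}, {ι} × {1}, {θ} × {0, 1}, {θ, ι} × {1}, {ι} × {0, 1}, {θ} × {0, 1, 2}, {ι} × {0, 1, 2}, {θ, ι} × {0, 1}, {θ, ι} × {0, 1, 2}}; |τ_{X×Y}| = 16.

Enumerate products U × V with U ∈ τ_X, V ∈ τ_Y (deduplicated):
  ∅ × ∅ = {} (∅)
  {θ} × {1} = {(θ,1)}
  {ι} × {1} = {(ι,1)}
  {θ} × {0, 1} = {(θ,0), (θ,1)}
  {θ, ι} × {1} = {(θ,1), (ι,1)}
  {ι} × {0, 1} = {(ι,0), (ι,1)}
  {θ} × {0, 1, 2} = {(θ,0), (θ,1), (θ,2)}
  {ι} × {0, 1, 2} = {(ι,0), (ι,1), (ι,2)}
  {θ, ι} × {0, 1} = {(θ,0), (θ,1), (ι,0), (ι,1)}
  {θ, ι} × {0, 1, 2} = {(θ,0), (θ,1), (θ,2), (ι,0), (ι,1), (ι,2)}
These 10 distinct sets form the basis B.
Close under arbitrary unions to get τ_{X×Y}; counting gives |τ_{X×Y}| = 16.


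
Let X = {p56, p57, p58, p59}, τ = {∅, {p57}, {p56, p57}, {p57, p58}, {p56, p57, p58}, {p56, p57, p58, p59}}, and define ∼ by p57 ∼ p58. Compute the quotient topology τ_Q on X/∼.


X/∼ = {[p56], [p57=p58], [p59]}; |τ_Q| = 4.

Equivalence classes: [p56], [p57=p58], [p59].
Quotient map π: X → X/∼ sends p56 ↦ [p56], p57 ↦ [p57=p58], p58 ↦ [p57=p58], p59 ↦ [p59].
For each subset V ⊆ X/∼, compute π^{-1}(V) ⊆ X and check whether π^{-1}(V) ∈ τ. V is open in τ_Q iff π^{-1}(V) ∈ τ.
  V = {}: π^{-1}(V) = ∅ ∈ τ ✓.
  V = {[p56]}: π^{-1}(V) = {p56} ∉ τ ✗.
  V = {[p57=p58]}: π^{-1}(V) = {p57, p58} ∈ τ ✓.
  V = {[p56], [p57=p58]}: π^{-1}(V) = {p56, p57, p58} ∈ τ ✓.
  V = {[p59]}: π^{-1}(V) = {p59} ∉ τ ✗.
  V = {[p56], [p59]}: π^{-1}(V) = {p56, p59} ∉ τ ✗.
  V = {[p57=p58], [p59]}: π^{-1}(V) = {p57, p58, p59} ∉ τ ✗.
  V = {[p56], [p57=p58], [p59]}: π^{-1}(V) = {p56, p57, p58, p59} ∈ τ ✓.
Open sets in the quotient: τ_Q = {{}, {[p57=p58]}, {[p56], [p57=p58]}, {[p56], [p57=p58], [p59]}} (4 elements).


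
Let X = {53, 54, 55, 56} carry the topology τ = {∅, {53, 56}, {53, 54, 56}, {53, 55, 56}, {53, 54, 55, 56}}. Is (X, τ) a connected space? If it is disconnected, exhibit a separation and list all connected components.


(X, τ) is connected.

Find clopen sets (U ∈ τ with X ∖ U ∈ τ):
  U = ∅, X ∖ U = {53, 54, 55, 56} — both open, so U is clopen.
  U = {53, 54, 55, 56}, X ∖ U = ∅ — both open, so U is clopen.
Only trivial clopens (∅ and X) exist, so (X, τ) is connected.
Compute connected components by grouping points that agree on all clopens:
  component: {53, 54, 55, 56}


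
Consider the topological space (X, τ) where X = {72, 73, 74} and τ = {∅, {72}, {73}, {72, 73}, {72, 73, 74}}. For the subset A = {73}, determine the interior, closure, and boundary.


int(A) = {73}, cl(A) = {73, 74}, ∂A = {74}.

Closed sets in (X, τ) are complements of opens:
  closed(X, τ) = {∅, {74}, {72, 74}, {73, 74}, {72, 73, 74}}.
int(A) = ⋃ {U ∈ τ : U ⊆ A}. Opens contained in A: ∅, {73}.
Taking the union of these: int(A) = {73}.
cl(A) = ⋂ {C closed : A ⊆ C}. Closed sets containing A: {73, 74}, {72, 73, 74}.
Intersecting these: cl(A) = {73, 74}.
∂A = cl(A) ∖ int(A) = {73, 74} ∖ {73} = {74}.


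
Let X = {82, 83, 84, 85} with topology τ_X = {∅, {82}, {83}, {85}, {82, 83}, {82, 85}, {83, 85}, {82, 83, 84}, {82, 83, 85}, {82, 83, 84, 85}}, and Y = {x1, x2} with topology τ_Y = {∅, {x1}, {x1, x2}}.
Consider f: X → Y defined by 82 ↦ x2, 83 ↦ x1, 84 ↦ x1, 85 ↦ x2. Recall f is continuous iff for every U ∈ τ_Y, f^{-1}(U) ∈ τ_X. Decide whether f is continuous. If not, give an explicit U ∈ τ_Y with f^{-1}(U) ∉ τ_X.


f is NOT continuous.

Compute f^{-1}(U) for each U ∈ τ_Y:
  U = ∅: f^{-1}(U) = ∅ ∈ τ_X ✓.
  U = {x1}: f^{-1}(U) = {83, 84} ∉ τ_X ✗.
  U = {x1, x2}: f^{-1}(U) = {82, 83, 84, 85} ∈ τ_X ✓.
Found U = {x1} with f^{-1}(U) = {83, 84} not in τ_X. Therefore f is NOT continuous.


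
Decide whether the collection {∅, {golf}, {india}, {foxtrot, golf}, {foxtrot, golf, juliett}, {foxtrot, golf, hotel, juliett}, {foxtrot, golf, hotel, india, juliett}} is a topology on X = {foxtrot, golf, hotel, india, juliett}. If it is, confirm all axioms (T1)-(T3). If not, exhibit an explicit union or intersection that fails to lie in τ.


τ is NOT a topology on X.

Axiom (T1): ∅ ∈ τ? Yes; X ∈ τ? Yes.
Axiom (T2/T3): check pairwise unions and intersections of members of τ.
Counterexample for (T2): {golf} ∪ {india} = {golf, india} ∉ τ. Therefore τ is NOT a topology.


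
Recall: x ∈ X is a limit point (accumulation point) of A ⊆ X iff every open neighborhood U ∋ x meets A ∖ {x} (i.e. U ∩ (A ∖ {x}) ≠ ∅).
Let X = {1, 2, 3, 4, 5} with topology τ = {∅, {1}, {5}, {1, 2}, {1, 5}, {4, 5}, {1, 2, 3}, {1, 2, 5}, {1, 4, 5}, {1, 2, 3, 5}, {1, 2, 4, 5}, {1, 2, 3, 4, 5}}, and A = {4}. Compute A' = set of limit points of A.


A' = ∅

For each x ∈ X, list the open sets U ∈ τ with x ∈ U, then check whether U ∩ (A ∖ {x}) ≠ ∅ for every such U.
  x = 1: open {1} ∋ x has {1} ∩ (A ∖ {1}) = ∅, so x is NOT a limit point.
  x = 2: open {1, 2} ∋ x has {1, 2} ∩ (A ∖ {2}) = ∅, so x is NOT a limit point.
  x = 3: open {1, 2, 3} ∋ x has {1, 2, 3} ∩ (A ∖ {3}) = ∅, so x is NOT a limit point.
  x = 4: open {4, 5} ∋ x has {4, 5} ∩ (A ∖ {4}) = ∅, so x is NOT a limit point.
  x = 5: open {5} ∋ x has {5} ∩ (A ∖ {5}) = ∅, so x is NOT a limit point.
Collecting: A' = ∅.


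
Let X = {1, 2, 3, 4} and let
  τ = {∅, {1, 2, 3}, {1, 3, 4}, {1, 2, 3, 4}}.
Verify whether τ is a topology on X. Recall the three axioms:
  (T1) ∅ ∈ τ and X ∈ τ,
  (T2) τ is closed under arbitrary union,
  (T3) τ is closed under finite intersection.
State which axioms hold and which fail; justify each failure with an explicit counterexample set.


τ is NOT a topology on X.

Axiom (T1): ∅ ∈ τ? Yes; X ∈ τ? Yes.
Axiom (T2/T3): check pairwise unions and intersections of members of τ.
Counterexample for (T3): {1, 2, 3} ∩ {1, 3, 4} = {1, 3} ∉ τ. Therefore τ is NOT a topology.


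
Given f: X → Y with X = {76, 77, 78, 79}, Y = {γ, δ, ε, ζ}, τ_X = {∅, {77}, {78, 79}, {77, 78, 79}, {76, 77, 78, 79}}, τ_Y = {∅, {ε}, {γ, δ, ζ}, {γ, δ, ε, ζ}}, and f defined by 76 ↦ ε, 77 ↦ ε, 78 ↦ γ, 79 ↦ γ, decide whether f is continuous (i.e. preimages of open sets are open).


f is NOT continuous.

Compute f^{-1}(U) for each U ∈ τ_Y:
  U = ∅: f^{-1}(U) = ∅ ∈ τ_X ✓.
  U = {ε}: f^{-1}(U) = {76, 77} ∉ τ_X ✗.
  U = {γ, δ, ζ}: f^{-1}(U) = {78, 79} ∈ τ_X ✓.
  U = {γ, δ, ε, ζ}: f^{-1}(U) = {76, 77, 78, 79} ∈ τ_X ✓.
Found U = {ε} with f^{-1}(U) = {76, 77} not in τ_X. Therefore f is NOT continuous.


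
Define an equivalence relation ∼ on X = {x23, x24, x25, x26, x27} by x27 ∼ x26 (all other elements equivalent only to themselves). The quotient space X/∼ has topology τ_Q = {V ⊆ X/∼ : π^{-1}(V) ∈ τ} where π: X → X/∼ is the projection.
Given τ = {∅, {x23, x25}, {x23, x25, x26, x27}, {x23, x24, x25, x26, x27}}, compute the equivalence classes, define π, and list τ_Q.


X/∼ = {[x23], [x24], [x25], [x26=x27]}; |τ_Q| = 4.

Equivalence classes: [x23], [x24], [x25], [x26=x27].
Quotient map π: X → X/∼ sends x23 ↦ [x23], x24 ↦ [x24], x25 ↦ [x25], x26 ↦ [x26=x27], x27 ↦ [x26=x27].
For each subset V ⊆ X/∼, compute π^{-1}(V) ⊆ X and check whether π^{-1}(V) ∈ τ. V is open in τ_Q iff π^{-1}(V) ∈ τ.
  V = {}: π^{-1}(V) = ∅ ∈ τ ✓.
  V = {[x23]}: π^{-1}(V) = {x23} ∉ τ ✗.
  V = {[x24]}: π^{-1}(V) = {x24} ∉ τ ✗.
  V = {[x23], [x24]}: π^{-1}(V) = {x23, x24} ∉ τ ✗.
  V = {[x25]}: π^{-1}(V) = {x25} ∉ τ ✗.
  V = {[x23], [x25]}: π^{-1}(V) = {x23, x25} ∈ τ ✓.
  V = {[x24], [x25]}: π^{-1}(V) = {x24, x25} ∉ τ ✗.
  V = {[x23], [x24], [x25]}: π^{-1}(V) = {x23, x24, x25} ∉ τ ✗.
  V = {[x26=x27]}: π^{-1}(V) = {x26, x27} ∉ τ ✗.
  V = {[x23], [x26=x27]}: π^{-1}(V) = {x23, x26, x27} ∉ τ ✗.
  V = {[x24], [x26=x27]}: π^{-1}(V) = {x24, x26, x27} ∉ τ ✗.
  V = {[x23], [x24], [x26=x27]}: π^{-1}(V) = {x23, x24, x26, x27} ∉ τ ✗.
  V = {[x25], [x26=x27]}: π^{-1}(V) = {x25, x26, x27} ∉ τ ✗.
  V = {[x23], [x25], [x26=x27]}: π^{-1}(V) = {x23, x25, x26, x27} ∈ τ ✓.
  V = {[x24], [x25], [x26=x27]}: π^{-1}(V) = {x24, x25, x26, x27} ∉ τ ✗.
  V = {[x23], [x24], [x25], [x26=x27]}: π^{-1}(V) = {x23, x24, x25, x26, x27} ∈ τ ✓.
Open sets in the quotient: τ_Q = {{}, {[x23], [x25]}, {[x23], [x25], [x26=x27]}, {[x23], [x24], [x25], [x26=x27]}} (4 elements).


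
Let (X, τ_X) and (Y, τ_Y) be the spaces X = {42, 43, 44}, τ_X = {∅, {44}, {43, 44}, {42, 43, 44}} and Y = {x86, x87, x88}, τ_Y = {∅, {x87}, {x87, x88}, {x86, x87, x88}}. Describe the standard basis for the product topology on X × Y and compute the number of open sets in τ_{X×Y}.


Basis B = {∅ × ∅, {44} × {x87}, {43, 44} × {x87}, {44} × {x87, x88}, {42, 43, 44} × {x87}, {44} × {x86, x87, x88}, {43, 44} × {x87, x88}, {42, 43, 44} × {x87, x88}, {43, 44} × {x86, x87, x88}, {42, 43, 44} × {x86, x87, x88}}; |τ_{X×Y}| = 20.

Enumerate products U × V with U ∈ τ_X, V ∈ τ_Y (deduplicated):
  ∅ × ∅ = {} (∅)
  {44} × {x87} = {(44,x87)}
  {43, 44} × {x87} = {(43,x87), (44,x87)}
  {44} × {x87, x88} = {(44,x87), (44,x88)}
  {42, 43, 44} × {x87} = {(42,x87), (43,x87), (44,x87)}
  {44} × {x86, x87, x88} = {(44,x86), (44,x87), (44,x88)}
  {43, 44} × {x87, x88} = {(43,x87), (43,x88), (44,x87), (44,x88)}
  {42, 43, 44} × {x87, x88} = {(42,x87), (42,x88), (43,x87), (43,x88), (44,x87), (44,x88)}
  {43, 44} × {x86, x87, x88} = {(43,x86), (43,x87), (43,x88), (44,x86), (44,x87), (44,x88)}
  {42, 43, 44} × {x86, x87, x88} = {(42,x86), (42,x87), (42,x88), (43,x86), (43,x87), (43,x88), (44,x86), (44,x87), (44,x88)}
These 10 distinct sets form the basis B.
Close under arbitrary unions to get τ_{X×Y}; counting gives |τ_{X×Y}| = 20.


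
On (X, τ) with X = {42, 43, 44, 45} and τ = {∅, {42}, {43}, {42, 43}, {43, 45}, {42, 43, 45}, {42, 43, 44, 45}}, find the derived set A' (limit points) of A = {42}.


A' = {44}

For each x ∈ X, list the open sets U ∈ τ with x ∈ U, then check whether U ∩ (A ∖ {x}) ≠ ∅ for every such U.
  x = 42: open {42} ∋ x has {42} ∩ (A ∖ {42}) = ∅, so x is NOT a limit point.
  x = 43: open {43} ∋ x has {43} ∩ (A ∖ {43}) = ∅, so x is NOT a limit point.
  x = 44: opens ∋ x are {42, 43, 44, 45}; each meets A ∖ {44}, so x IS a limit point.
  x = 45: open {43, 45} ∋ x has {43, 45} ∩ (A ∖ {45}) = ∅, so x is NOT a limit point.
Collecting: A' = {44}.


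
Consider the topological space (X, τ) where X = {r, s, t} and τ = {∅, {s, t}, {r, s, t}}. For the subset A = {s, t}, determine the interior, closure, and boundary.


int(A) = {s, t}, cl(A) = {r, s, t}, ∂A = {r}.

Closed sets in (X, τ) are complements of opens:
  closed(X, τ) = {∅, {r}, {r, s, t}}.
int(A) = ⋃ {U ∈ τ : U ⊆ A}. Opens contained in A: ∅, {s, t}.
Taking the union of these: int(A) = {s, t}.
cl(A) = ⋂ {C closed : A ⊆ C}. Closed sets containing A: {r, s, t}.
Intersecting these: cl(A) = {r, s, t}.
∂A = cl(A) ∖ int(A) = {r, s, t} ∖ {s, t} = {r}.


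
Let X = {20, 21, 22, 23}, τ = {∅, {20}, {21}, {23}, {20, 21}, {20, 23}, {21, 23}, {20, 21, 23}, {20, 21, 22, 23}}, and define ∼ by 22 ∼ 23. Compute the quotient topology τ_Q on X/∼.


X/∼ = {[20], [21], [22=23]}; |τ_Q| = 5.

Equivalence classes: [20], [21], [22=23].
Quotient map π: X → X/∼ sends 20 ↦ [20], 21 ↦ [21], 22 ↦ [22=23], 23 ↦ [22=23].
For each subset V ⊆ X/∼, compute π^{-1}(V) ⊆ X and check whether π^{-1}(V) ∈ τ. V is open in τ_Q iff π^{-1}(V) ∈ τ.
  V = {}: π^{-1}(V) = ∅ ∈ τ ✓.
  V = {[20]}: π^{-1}(V) = {20} ∈ τ ✓.
  V = {[21]}: π^{-1}(V) = {21} ∈ τ ✓.
  V = {[20], [21]}: π^{-1}(V) = {20, 21} ∈ τ ✓.
  V = {[22=23]}: π^{-1}(V) = {22, 23} ∉ τ ✗.
  V = {[20], [22=23]}: π^{-1}(V) = {20, 22, 23} ∉ τ ✗.
  V = {[21], [22=23]}: π^{-1}(V) = {21, 22, 23} ∉ τ ✗.
  V = {[20], [21], [22=23]}: π^{-1}(V) = {20, 21, 22, 23} ∈ τ ✓.
Open sets in the quotient: τ_Q = {{}, {[20]}, {[21]}, {[20], [21]}, {[20], [21], [22=23]}} (5 elements).


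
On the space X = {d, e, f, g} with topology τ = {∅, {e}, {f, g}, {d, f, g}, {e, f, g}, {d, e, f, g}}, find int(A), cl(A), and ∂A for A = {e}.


int(A) = {e}, cl(A) = {e}, ∂A = ∅.

Closed sets in (X, τ) are complements of opens:
  closed(X, τ) = {∅, {d}, {e}, {d, e}, {d, f, g}, {d, e, f, g}}.
int(A) = ⋃ {U ∈ τ : U ⊆ A}. Opens contained in A: ∅, {e}.
Taking the union of these: int(A) = {e}.
cl(A) = ⋂ {C closed : A ⊆ C}. Closed sets containing A: {e}, {d, e}, {d, e, f, g}.
Intersecting these: cl(A) = {e}.
∂A = cl(A) ∖ int(A) = {e} ∖ {e} = ∅.


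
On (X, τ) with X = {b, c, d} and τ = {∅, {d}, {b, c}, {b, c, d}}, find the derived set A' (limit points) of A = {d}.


A' = ∅

For each x ∈ X, list the open sets U ∈ τ with x ∈ U, then check whether U ∩ (A ∖ {x}) ≠ ∅ for every such U.
  x = b: open {b, c} ∋ x has {b, c} ∩ (A ∖ {b}) = ∅, so x is NOT a limit point.
  x = c: open {b, c} ∋ x has {b, c} ∩ (A ∖ {c}) = ∅, so x is NOT a limit point.
  x = d: open {d} ∋ x has {d} ∩ (A ∖ {d}) = ∅, so x is NOT a limit point.
Collecting: A' = ∅.


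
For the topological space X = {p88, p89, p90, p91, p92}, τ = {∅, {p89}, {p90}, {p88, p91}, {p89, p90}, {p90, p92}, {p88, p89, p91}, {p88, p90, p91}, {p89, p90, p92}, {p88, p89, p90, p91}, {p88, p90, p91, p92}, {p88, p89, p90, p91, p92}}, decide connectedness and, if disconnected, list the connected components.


(X, τ) is disconnected; components = [{p89}, {p88, p91}, {p90, p92}].

Find clopen sets (U ∈ τ with X ∖ U ∈ τ):
  U = ∅, X ∖ U = {p88, p89, p90, p91, p92} — both open, so U is clopen.
  U = {p89}, X ∖ U = {p88, p90, p91, p92} — both open, so U is clopen.
  U = {p88, p91}, X ∖ U = {p89, p90, p92} — both open, so U is clopen.
  U = {p90, p92}, X ∖ U = {p88, p89, p91} — both open, so U is clopen.
  U = {p88, p89, p91}, X ∖ U = {p90, p92} — both open, so U is clopen.
  U = {p89, p90, p92}, X ∖ U = {p88, p91} — both open, so U is clopen.
  U = {p88, p90, p91, p92}, X ∖ U = {p89} — both open, so U is clopen.
  U = {p88, p89, p90, p91, p92}, X ∖ U = ∅ — both open, so U is clopen.
Nontrivial clopen(s) exist: e.g. {p88, p91}. So (X, τ) is disconnected.
Compute connected components by grouping points that agree on all clopens:
  component: {p89}
  component: {p88, p91}
  component: {p90, p92}


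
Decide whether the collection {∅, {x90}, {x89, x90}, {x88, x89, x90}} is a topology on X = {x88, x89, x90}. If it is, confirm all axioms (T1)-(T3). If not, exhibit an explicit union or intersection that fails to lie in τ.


τ IS a topology on X.

Axiom (T1): ∅ ∈ τ? Yes; X ∈ τ? Yes.
Axiom (T2/T3): check pairwise unions and intersections of members of τ.
All pairwise intersections and unions checked — each lies in τ. Therefore τ satisfies (T1), (T2), (T3): it IS a topology on X.


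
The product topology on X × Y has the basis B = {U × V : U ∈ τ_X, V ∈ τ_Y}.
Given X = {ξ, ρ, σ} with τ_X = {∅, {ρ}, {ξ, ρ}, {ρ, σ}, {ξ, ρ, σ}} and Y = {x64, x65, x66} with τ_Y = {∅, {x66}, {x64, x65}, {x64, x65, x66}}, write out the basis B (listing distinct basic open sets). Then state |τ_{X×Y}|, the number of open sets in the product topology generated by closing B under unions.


Basis B = {∅ × ∅, {ρ} × {x66}, {ξ, ρ} × {x66}, {ρ} × {x64, x65}, {ρ, σ} × {x66}, {ξ, ρ, σ} × {x66}, {ρ} × {x64, x65, x66}, {ξ, ρ} × {x64, x65}, {ρ, σ} × {x64, x65}, {ξ, ρ} × {x64, x65, x66}, {ξ, ρ, σ} × {x64, x65}, {ρ, σ} × {x64, x65, x66}, {ξ, ρ, σ} × {x64, x65, x66}}; |τ_{X×Y}| = 25.

Enumerate products U × V with U ∈ τ_X, V ∈ τ_Y (deduplicated):
  ∅ × ∅ = {} (∅)
  {ρ} × {x66} = {(ρ,x66)}
  {ξ, ρ} × {x66} = {(ξ,x66), (ρ,x66)}
  {ρ} × {x64, x65} = {(ρ,x64), (ρ,x65)}
  {ρ, σ} × {x66} = {(ρ,x66), (σ,x66)}
  {ξ, ρ, σ} × {x66} = {(ξ,x66), (ρ,x66), (σ,x66)}
  {ρ} × {x64, x65, x66} = {(ρ,x64), (ρ,x65), (ρ,x66)}
  {ξ, ρ} × {x64, x65} = {(ξ,x64), (ξ,x65), (ρ,x64), (ρ,x65)}
  {ρ, σ} × {x64, x65} = {(ρ,x64), (ρ,x65), (σ,x64), (σ,x65)}
  {ξ, ρ} × {x64, x65, x66} = {(ξ,x64), (ξ,x65), (ξ,x66), (ρ,x64), (ρ,x65), (ρ,x66)}
  {ξ, ρ, σ} × {x64, x65} = {(ξ,x64), (ξ,x65), (ρ,x64), (ρ,x65), (σ,x64), (σ,x65)}
  {ρ, σ} × {x64, x65, x66} = {(ρ,x64), (ρ,x65), (ρ,x66), (σ,x64), (σ,x65), (σ,x66)}
  {ξ, ρ, σ} × {x64, x65, x66} = {(ξ,x64), (ξ,x65), (ξ,x66), (ρ,x64), (ρ,x65), (ρ,x66), (σ,x64), (σ,x65), (σ,x66)}
These 13 distinct sets form the basis B.
Close under arbitrary unions to get τ_{X×Y}; counting gives |τ_{X×Y}| = 25.


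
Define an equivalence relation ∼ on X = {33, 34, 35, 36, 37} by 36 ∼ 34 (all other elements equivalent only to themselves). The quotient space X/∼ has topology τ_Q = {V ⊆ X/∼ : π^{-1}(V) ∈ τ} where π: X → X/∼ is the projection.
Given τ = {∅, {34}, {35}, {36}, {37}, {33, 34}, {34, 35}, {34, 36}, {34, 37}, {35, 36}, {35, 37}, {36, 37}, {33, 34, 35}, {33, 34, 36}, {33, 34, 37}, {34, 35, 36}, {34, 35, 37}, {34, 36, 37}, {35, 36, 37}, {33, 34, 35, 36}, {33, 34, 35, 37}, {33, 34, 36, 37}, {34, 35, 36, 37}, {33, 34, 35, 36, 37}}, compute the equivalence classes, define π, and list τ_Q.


X/∼ = {[33], [34=36], [35], [37]}; |τ_Q| = 12.

Equivalence classes: [33], [34=36], [35], [37].
Quotient map π: X → X/∼ sends 33 ↦ [33], 34 ↦ [34=36], 35 ↦ [35], 36 ↦ [34=36], 37 ↦ [37].
For each subset V ⊆ X/∼, compute π^{-1}(V) ⊆ X and check whether π^{-1}(V) ∈ τ. V is open in τ_Q iff π^{-1}(V) ∈ τ.
  V = {}: π^{-1}(V) = ∅ ∈ τ ✓.
  V = {[33]}: π^{-1}(V) = {33} ∉ τ ✗.
  V = {[34=36]}: π^{-1}(V) = {34, 36} ∈ τ ✓.
  V = {[33], [34=36]}: π^{-1}(V) = {33, 34, 36} ∈ τ ✓.
  V = {[35]}: π^{-1}(V) = {35} ∈ τ ✓.
  V = {[33], [35]}: π^{-1}(V) = {33, 35} ∉ τ ✗.
  V = {[34=36], [35]}: π^{-1}(V) = {34, 35, 36} ∈ τ ✓.
  V = {[33], [34=36], [35]}: π^{-1}(V) = {33, 34, 35, 36} ∈ τ ✓.
  V = {[37]}: π^{-1}(V) = {37} ∈ τ ✓.
  V = {[33], [37]}: π^{-1}(V) = {33, 37} ∉ τ ✗.
  V = {[34=36], [37]}: π^{-1}(V) = {34, 36, 37} ∈ τ ✓.
  V = {[33], [34=36], [37]}: π^{-1}(V) = {33, 34, 36, 37} ∈ τ ✓.
  V = {[35], [37]}: π^{-1}(V) = {35, 37} ∈ τ ✓.
  V = {[33], [35], [37]}: π^{-1}(V) = {33, 35, 37} ∉ τ ✗.
  V = {[34=36], [35], [37]}: π^{-1}(V) = {34, 35, 36, 37} ∈ τ ✓.
  V = {[33], [34=36], [35], [37]}: π^{-1}(V) = {33, 34, 35, 36, 37} ∈ τ ✓.
Open sets in the quotient: τ_Q = {{}, {[34=36]}, {[33], [34=36]}, {[35]}, {[34=36], [35]}, {[33], [34=36], [35]}, {[37]}, {[34=36], [37]}, {[33], [34=36], [37]}, {[35], [37]}, {[34=36], [35], [37]}, {[33], [34=36], [35], [37]}} (12 elements).


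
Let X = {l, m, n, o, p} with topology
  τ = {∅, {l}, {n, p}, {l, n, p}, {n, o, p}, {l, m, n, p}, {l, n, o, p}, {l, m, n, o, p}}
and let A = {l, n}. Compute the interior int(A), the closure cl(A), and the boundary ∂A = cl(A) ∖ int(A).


int(A) = {l}, cl(A) = {l, m, n, o, p}, ∂A = {m, n, o, p}.

Closed sets in (X, τ) are complements of opens:
  closed(X, τ) = {∅, {m}, {o}, {l, m}, {m, o}, {l, m, o}, {m, n, o, p}, {l, m, n, o, p}}.
int(A) = ⋃ {U ∈ τ : U ⊆ A}. Opens contained in A: ∅, {l}.
Taking the union of these: int(A) = {l}.
cl(A) = ⋂ {C closed : A ⊆ C}. Closed sets containing A: {l, m, n, o, p}.
Intersecting these: cl(A) = {l, m, n, o, p}.
∂A = cl(A) ∖ int(A) = {l, m, n, o, p} ∖ {l} = {m, n, o, p}.


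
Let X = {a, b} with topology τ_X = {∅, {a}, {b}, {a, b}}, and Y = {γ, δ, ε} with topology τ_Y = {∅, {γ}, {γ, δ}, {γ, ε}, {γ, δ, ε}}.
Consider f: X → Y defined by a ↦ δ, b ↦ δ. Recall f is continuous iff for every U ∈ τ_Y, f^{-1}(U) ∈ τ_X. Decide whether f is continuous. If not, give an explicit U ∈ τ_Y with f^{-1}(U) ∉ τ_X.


f IS continuous.

Compute f^{-1}(U) for each U ∈ τ_Y:
  U = ∅: f^{-1}(U) = ∅ ∈ τ_X ✓.
  U = {γ}: f^{-1}(U) = ∅ ∈ τ_X ✓.
  U = {γ, δ}: f^{-1}(U) = {a, b} ∈ τ_X ✓.
  U = {γ, ε}: f^{-1}(U) = ∅ ∈ τ_X ✓.
  U = {γ, δ, ε}: f^{-1}(U) = {a, b} ∈ τ_X ✓.
Every preimage lies in τ_X, so f IS continuous.


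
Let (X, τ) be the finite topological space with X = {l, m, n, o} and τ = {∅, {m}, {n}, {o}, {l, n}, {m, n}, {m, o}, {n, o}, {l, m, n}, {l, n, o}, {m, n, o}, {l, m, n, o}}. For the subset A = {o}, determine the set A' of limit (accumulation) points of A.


A' = ∅

For each x ∈ X, list the open sets U ∈ τ with x ∈ U, then check whether U ∩ (A ∖ {x}) ≠ ∅ for every such U.
  x = l: open {l, n} ∋ x has {l, n} ∩ (A ∖ {l}) = ∅, so x is NOT a limit point.
  x = m: open {m} ∋ x has {m} ∩ (A ∖ {m}) = ∅, so x is NOT a limit point.
  x = n: open {n} ∋ x has {n} ∩ (A ∖ {n}) = ∅, so x is NOT a limit point.
  x = o: open {o} ∋ x has {o} ∩ (A ∖ {o}) = ∅, so x is NOT a limit point.
Collecting: A' = ∅.


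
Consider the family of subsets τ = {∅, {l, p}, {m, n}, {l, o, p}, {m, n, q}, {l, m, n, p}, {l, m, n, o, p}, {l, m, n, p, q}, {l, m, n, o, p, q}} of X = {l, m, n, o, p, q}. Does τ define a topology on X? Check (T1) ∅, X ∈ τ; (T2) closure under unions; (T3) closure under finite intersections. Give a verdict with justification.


τ IS a topology on X.

Axiom (T1): ∅ ∈ τ? Yes; X ∈ τ? Yes.
Axiom (T2/T3): check pairwise unions and intersections of members of τ.
All pairwise intersections and unions checked — each lies in τ. Therefore τ satisfies (T1), (T2), (T3): it IS a topology on X.


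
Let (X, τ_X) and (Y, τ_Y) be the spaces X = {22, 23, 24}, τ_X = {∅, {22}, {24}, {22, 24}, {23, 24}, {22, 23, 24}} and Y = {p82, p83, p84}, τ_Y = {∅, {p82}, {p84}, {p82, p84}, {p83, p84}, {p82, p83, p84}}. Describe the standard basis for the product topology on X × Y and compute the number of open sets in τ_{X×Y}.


Basis B = {∅ × ∅, {22} × {p82}, {22} × {p84}, {24} × {p82}, {24} × {p84}, {22} × {p82, p84}, {22, 24} × {p82}, {22} × {p83, p84}, {22, 24} × {p84}, {23, 24} × {p82}, {23, 24} × {p84}, {24} × {p82, p84}, {24} × {p83, p84}, {22} × {p82, p83, p84}, {22, 23, 24} × {p82}, {22, 23, 24} × {p84}, {24} × {p82, p83, p84}, {22, 24} × {p82, p84}, {22, 24} × {p83, p84}, {23, 24} × {p82, p84}, {23, 24} × {p83, p84}, {22, 24} × {p82, p83, p84}, {22, 23, 24} × {p82, p84}, {22, 23, 24} × {p83, p84}, {23, 24} × {p82, p83, p84}, {22, 23, 24} × {p82, p83, p84}}; |τ_{X×Y}| = 108.

Enumerate products U × V with U ∈ τ_X, V ∈ τ_Y (deduplicated):
  ∅ × ∅ = {} (∅)
  {22} × {p82} = {(22,p82)}
  {22} × {p84} = {(22,p84)}
  {24} × {p82} = {(24,p82)}
  {24} × {p84} = {(24,p84)}
  {22} × {p82, p84} = {(22,p82), (22,p84)}
  {22, 24} × {p82} = {(22,p82), (24,p82)}
  {22} × {p83, p84} = {(22,p83), (22,p84)}
  {22, 24} × {p84} = {(22,p84), (24,p84)}
  {23, 24} × {p82} = {(23,p82), (24,p82)}
  {23, 24} × {p84} = {(23,p84), (24,p84)}
  {24} × {p82, p84} = {(24,p82), (24,p84)}
  {24} × {p83, p84} = {(24,p83), (24,p84)}
  {22} × {p82, p83, p84} = {(22,p82), (22,p83), (22,p84)}
  {22, 23, 24} × {p82} = {(22,p82), (23,p82), (24,p82)}
  {22, 23, 24} × {p84} = {(22,p84), (23,p84), (24,p84)}
  {24} × {p82, p83, p84} = {(24,p82), (24,p83), (24,p84)}
  {22, 24} × {p82, p84} = {(22,p82), (22,p84), (24,p82), (24,p84)}
  {22, 24} × {p83, p84} = {(22,p83), (22,p84), (24,p83), (24,p84)}
  {23, 24} × {p82, p84} = {(23,p82), (23,p84), (24,p82), (24,p84)}
  {23, 24} × {p83, p84} = {(23,p83), (23,p84), (24,p83), (24,p84)}
  {22, 24} × {p82, p83, p84} = {(22,p82), (22,p83), (22,p84), (24,p82), (24,p83), (24,p84)}
  {22, 23, 24} × {p82, p84} = {(22,p82), (22,p84), (23,p82), (23,p84), (24,p82), (24,p84)}
  {22, 23, 24} × {p83, p84} = {(22,p83), (22,p84), (23,p83), (23,p84), (24,p83), (24,p84)}
  {23, 24} × {p82, p83, p84} = {(23,p82), (23,p83), (23,p84), (24,p82), (24,p83), (24,p84)}
  {22, 23, 24} × {p82, p83, p84} = {(22,p82), (22,p83), (22,p84), (23,p82), (23,p83), (23,p84), (24,p82), (24,p83), (24,p84)}
These 26 distinct sets form the basis B.
Close under arbitrary unions to get τ_{X×Y}; counting gives |τ_{X×Y}| = 108.


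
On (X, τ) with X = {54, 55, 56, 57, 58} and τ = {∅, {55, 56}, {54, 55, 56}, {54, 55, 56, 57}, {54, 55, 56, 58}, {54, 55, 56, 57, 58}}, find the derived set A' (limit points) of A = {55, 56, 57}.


A' = {54, 55, 56, 57, 58}

For each x ∈ X, list the open sets U ∈ τ with x ∈ U, then check whether U ∩ (A ∖ {x}) ≠ ∅ for every such U.
  x = 54: opens ∋ x are {54, 55, 56}, {54, 55, 56, 57}, {54, 55, 56, 58}, {54, 55, 56, 57, 58}; each meets A ∖ {54}, so x IS a limit point.
  x = 55: opens ∋ x are {55, 56}, {54, 55, 56}, {54, 55, 56, 57}, {54, 55, 56, 58}, {54, 55, 56, 57, 58}; each meets A ∖ {55}, so x IS a limit point.
  x = 56: opens ∋ x are {55, 56}, {54, 55, 56}, {54, 55, 56, 57}, {54, 55, 56, 58}, {54, 55, 56, 57, 58}; each meets A ∖ {56}, so x IS a limit point.
  x = 57: opens ∋ x are {54, 55, 56, 57}, {54, 55, 56, 57, 58}; each meets A ∖ {57}, so x IS a limit point.
  x = 58: opens ∋ x are {54, 55, 56, 58}, {54, 55, 56, 57, 58}; each meets A ∖ {58}, so x IS a limit point.
Collecting: A' = {54, 55, 56, 57, 58}.


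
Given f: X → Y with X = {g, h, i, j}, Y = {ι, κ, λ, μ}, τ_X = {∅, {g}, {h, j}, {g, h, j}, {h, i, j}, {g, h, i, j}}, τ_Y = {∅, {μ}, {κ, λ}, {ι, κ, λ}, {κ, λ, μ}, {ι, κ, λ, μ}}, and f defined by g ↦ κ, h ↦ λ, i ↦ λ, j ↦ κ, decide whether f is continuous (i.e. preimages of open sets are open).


f IS continuous.

Compute f^{-1}(U) for each U ∈ τ_Y:
  U = ∅: f^{-1}(U) = ∅ ∈ τ_X ✓.
  U = {μ}: f^{-1}(U) = ∅ ∈ τ_X ✓.
  U = {κ, λ}: f^{-1}(U) = {g, h, i, j} ∈ τ_X ✓.
  U = {ι, κ, λ}: f^{-1}(U) = {g, h, i, j} ∈ τ_X ✓.
  U = {κ, λ, μ}: f^{-1}(U) = {g, h, i, j} ∈ τ_X ✓.
  U = {ι, κ, λ, μ}: f^{-1}(U) = {g, h, i, j} ∈ τ_X ✓.
Every preimage lies in τ_X, so f IS continuous.


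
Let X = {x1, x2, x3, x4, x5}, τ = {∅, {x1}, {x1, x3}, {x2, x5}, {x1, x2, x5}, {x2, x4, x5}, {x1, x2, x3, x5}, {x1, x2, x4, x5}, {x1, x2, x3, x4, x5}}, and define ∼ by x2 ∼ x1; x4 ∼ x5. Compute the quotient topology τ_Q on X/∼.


X/∼ = {[x1=x2], [x3], [x4=x5]}; |τ_Q| = 3.

Equivalence classes: [x1=x2], [x3], [x4=x5].
Quotient map π: X → X/∼ sends x1 ↦ [x1=x2], x2 ↦ [x1=x2], x3 ↦ [x3], x4 ↦ [x4=x5], x5 ↦ [x4=x5].
For each subset V ⊆ X/∼, compute π^{-1}(V) ⊆ X and check whether π^{-1}(V) ∈ τ. V is open in τ_Q iff π^{-1}(V) ∈ τ.
  V = {}: π^{-1}(V) = ∅ ∈ τ ✓.
  V = {[x1=x2]}: π^{-1}(V) = {x1, x2} ∉ τ ✗.
  V = {[x3]}: π^{-1}(V) = {x3} ∉ τ ✗.
  V = {[x1=x2], [x3]}: π^{-1}(V) = {x1, x2, x3} ∉ τ ✗.
  V = {[x4=x5]}: π^{-1}(V) = {x4, x5} ∉ τ ✗.
  V = {[x1=x2], [x4=x5]}: π^{-1}(V) = {x1, x2, x4, x5} ∈ τ ✓.
  V = {[x3], [x4=x5]}: π^{-1}(V) = {x3, x4, x5} ∉ τ ✗.
  V = {[x1=x2], [x3], [x4=x5]}: π^{-1}(V) = {x1, x2, x3, x4, x5} ∈ τ ✓.
Open sets in the quotient: τ_Q = {{}, {[x1=x2], [x4=x5]}, {[x1=x2], [x3], [x4=x5]}} (3 elements).


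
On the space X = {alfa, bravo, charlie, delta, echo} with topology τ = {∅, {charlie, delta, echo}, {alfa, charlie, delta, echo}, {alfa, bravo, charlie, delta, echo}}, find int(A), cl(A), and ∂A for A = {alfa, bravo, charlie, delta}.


int(A) = ∅, cl(A) = {alfa, bravo, charlie, delta, echo}, ∂A = {alfa, bravo, charlie, delta, echo}.

Closed sets in (X, τ) are complements of opens:
  closed(X, τ) = {∅, {bravo}, {alfa, bravo}, {alfa, bravo, charlie, delta, echo}}.
int(A) = ⋃ {U ∈ τ : U ⊆ A}. Opens contained in A: ∅.
Taking the union of these: int(A) = ∅.
cl(A) = ⋂ {C closed : A ⊆ C}. Closed sets containing A: {alfa, bravo, charlie, delta, echo}.
Intersecting these: cl(A) = {alfa, bravo, charlie, delta, echo}.
∂A = cl(A) ∖ int(A) = {alfa, bravo, charlie, delta, echo} ∖ ∅ = {alfa, bravo, charlie, delta, echo}.


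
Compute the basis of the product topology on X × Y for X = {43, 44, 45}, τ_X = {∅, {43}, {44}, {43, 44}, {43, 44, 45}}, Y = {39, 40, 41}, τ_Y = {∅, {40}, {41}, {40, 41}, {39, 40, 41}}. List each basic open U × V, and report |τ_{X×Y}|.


Basis B = {∅ × ∅, {43} × {40}, {43} × {41}, {44} × {40}, {44} × {41}, {43} × {40, 41}, {43, 44} × {40}, {43, 44} × {41}, {44} × {40, 41}, {43} × {39, 40, 41}, {43, 44, 45} × {40}, {43, 44, 45} × {41}, {44} × {39, 40, 41}, {43, 44} × {40, 41}, {43, 44} × {39, 40, 41}, {43, 44, 45} × {40, 41}, {43, 44, 45} × {39, 40, 41}}; |τ_{X×Y}| = 48.

Enumerate products U × V with U ∈ τ_X, V ∈ τ_Y (deduplicated):
  ∅ × ∅ = {} (∅)
  {43} × {40} = {(43,40)}
  {43} × {41} = {(43,41)}
  {44} × {40} = {(44,40)}
  {44} × {41} = {(44,41)}
  {43} × {40, 41} = {(43,40), (43,41)}
  {43, 44} × {40} = {(43,40), (44,40)}
  {43, 44} × {41} = {(43,41), (44,41)}
  {44} × {40, 41} = {(44,40), (44,41)}
  {43} × {39, 40, 41} = {(43,39), (43,40), (43,41)}
  {43, 44, 45} × {40} = {(43,40), (44,40), (45,40)}
  {43, 44, 45} × {41} = {(43,41), (44,41), (45,41)}
  {44} × {39, 40, 41} = {(44,39), (44,40), (44,41)}
  {43, 44} × {40, 41} = {(43,40), (43,41), (44,40), (44,41)}
  {43, 44} × {39, 40, 41} = {(43,39), (43,40), (43,41), (44,39), (44,40), (44,41)}
  {43, 44, 45} × {40, 41} = {(43,40), (43,41), (44,40), (44,41), (45,40), (45,41)}
  {43, 44, 45} × {39, 40, 41} = {(43,39), (43,40), (43,41), (44,39), (44,40), (44,41), (45,39), (45,40), (45,41)}
These 17 distinct sets form the basis B.
Close under arbitrary unions to get τ_{X×Y}; counting gives |τ_{X×Y}| = 48.


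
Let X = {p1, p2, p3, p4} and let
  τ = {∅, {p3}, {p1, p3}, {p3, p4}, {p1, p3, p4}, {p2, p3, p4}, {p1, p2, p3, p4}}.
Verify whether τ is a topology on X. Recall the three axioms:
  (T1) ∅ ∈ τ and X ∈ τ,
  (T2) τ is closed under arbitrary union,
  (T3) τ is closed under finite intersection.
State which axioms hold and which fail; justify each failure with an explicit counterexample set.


τ IS a topology on X.

Axiom (T1): ∅ ∈ τ? Yes; X ∈ τ? Yes.
Axiom (T2/T3): check pairwise unions and intersections of members of τ.
All pairwise intersections and unions checked — each lies in τ. Therefore τ satisfies (T1), (T2), (T3): it IS a topology on X.


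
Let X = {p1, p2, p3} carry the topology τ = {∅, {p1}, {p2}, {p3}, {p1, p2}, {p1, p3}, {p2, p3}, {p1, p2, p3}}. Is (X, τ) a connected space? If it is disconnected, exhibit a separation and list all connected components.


(X, τ) is disconnected; components = [{p1}, {p2}, {p3}].

Find clopen sets (U ∈ τ with X ∖ U ∈ τ):
  U = ∅, X ∖ U = {p1, p2, p3} — both open, so U is clopen.
  U = {p1}, X ∖ U = {p2, p3} — both open, so U is clopen.
  U = {p2}, X ∖ U = {p1, p3} — both open, so U is clopen.
  U = {p3}, X ∖ U = {p1, p2} — both open, so U is clopen.
  U = {p1, p2}, X ∖ U = {p3} — both open, so U is clopen.
  U = {p1, p3}, X ∖ U = {p2} — both open, so U is clopen.
  U = {p2, p3}, X ∖ U = {p1} — both open, so U is clopen.
  U = {p1, p2, p3}, X ∖ U = ∅ — both open, so U is clopen.
Nontrivial clopen(s) exist: e.g. {p2}. So (X, τ) is disconnected.
Compute connected components by grouping points that agree on all clopens:
  component: {p1}
  component: {p2}
  component: {p3}


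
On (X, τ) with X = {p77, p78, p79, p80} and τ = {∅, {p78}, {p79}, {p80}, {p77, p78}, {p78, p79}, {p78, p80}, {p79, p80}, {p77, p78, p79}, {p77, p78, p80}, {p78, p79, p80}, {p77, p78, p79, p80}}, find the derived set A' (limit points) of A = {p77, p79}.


A' = ∅

For each x ∈ X, list the open sets U ∈ τ with x ∈ U, then check whether U ∩ (A ∖ {x}) ≠ ∅ for every such U.
  x = p77: open {p77, p78} ∋ x has {p77, p78} ∩ (A ∖ {p77}) = ∅, so x is NOT a limit point.
  x = p78: open {p78} ∋ x has {p78} ∩ (A ∖ {p78}) = ∅, so x is NOT a limit point.
  x = p79: open {p79} ∋ x has {p79} ∩ (A ∖ {p79}) = ∅, so x is NOT a limit point.
  x = p80: open {p80} ∋ x has {p80} ∩ (A ∖ {p80}) = ∅, so x is NOT a limit point.
Collecting: A' = ∅.


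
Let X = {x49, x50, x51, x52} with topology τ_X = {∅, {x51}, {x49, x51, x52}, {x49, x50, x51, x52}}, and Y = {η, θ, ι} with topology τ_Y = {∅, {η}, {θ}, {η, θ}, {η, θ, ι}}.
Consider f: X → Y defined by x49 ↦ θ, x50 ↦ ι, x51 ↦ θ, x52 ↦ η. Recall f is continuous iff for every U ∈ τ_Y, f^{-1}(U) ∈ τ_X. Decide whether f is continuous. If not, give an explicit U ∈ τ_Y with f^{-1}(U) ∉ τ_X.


f is NOT continuous.

Compute f^{-1}(U) for each U ∈ τ_Y:
  U = ∅: f^{-1}(U) = ∅ ∈ τ_X ✓.
  U = {η}: f^{-1}(U) = {x52} ∉ τ_X ✗.
  U = {θ}: f^{-1}(U) = {x49, x51} ∉ τ_X ✗.
  U = {η, θ}: f^{-1}(U) = {x49, x51, x52} ∈ τ_X ✓.
  U = {η, θ, ι}: f^{-1}(U) = {x49, x50, x51, x52} ∈ τ_X ✓.
Found U = {η} with f^{-1}(U) = {x52} not in τ_X. Therefore f is NOT continuous.


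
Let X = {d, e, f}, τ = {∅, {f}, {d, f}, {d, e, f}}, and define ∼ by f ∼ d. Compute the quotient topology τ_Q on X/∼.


X/∼ = {[d=f], [e]}; |τ_Q| = 3.

Equivalence classes: [d=f], [e].
Quotient map π: X → X/∼ sends d ↦ [d=f], e ↦ [e], f ↦ [d=f].
For each subset V ⊆ X/∼, compute π^{-1}(V) ⊆ X and check whether π^{-1}(V) ∈ τ. V is open in τ_Q iff π^{-1}(V) ∈ τ.
  V = {}: π^{-1}(V) = ∅ ∈ τ ✓.
  V = {[d=f]}: π^{-1}(V) = {d, f} ∈ τ ✓.
  V = {[e]}: π^{-1}(V) = {e} ∉ τ ✗.
  V = {[d=f], [e]}: π^{-1}(V) = {d, e, f} ∈ τ ✓.
Open sets in the quotient: τ_Q = {{}, {[d=f]}, {[d=f], [e]}} (3 elements).
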